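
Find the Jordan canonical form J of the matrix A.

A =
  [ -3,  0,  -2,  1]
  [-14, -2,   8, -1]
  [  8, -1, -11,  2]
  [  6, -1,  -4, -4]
J_3(-5) ⊕ J_1(-5)

The characteristic polynomial is
  det(x·I − A) = x^4 + 20*x^3 + 150*x^2 + 500*x + 625 = (x + 5)^4

Eigenvalues and multiplicities (the geometric multiplicity of λ is n − rank(A − λI), which equals the number of Jordan blocks for λ):
  λ = -5: algebraic multiplicity = 4, geometric multiplicity = 2

Determining the block sizes for each eigenvalue:
  λ = -5: with am = 4 and gm = 2, the partition is not yet determined (e.g. several partitions of 4 into 2 parts exist). Let N = A − (-5)·I. Computing rank(N^1) = 2, rank(N^2) = 1, rank(N^3) = 0; the number of blocks of size ≥ j is rank(N^{j−1}) − rank(N^j), giving [2, 1, 1]. So we have 1 block(s) of size 3, 1 block(s) of size 1 → block sizes [3, 1]

Assembling the blocks gives a Jordan form
J =
  [-5,  1,  0,  0]
  [ 0, -5,  1,  0]
  [ 0,  0, -5,  0]
  [ 0,  0,  0, -5]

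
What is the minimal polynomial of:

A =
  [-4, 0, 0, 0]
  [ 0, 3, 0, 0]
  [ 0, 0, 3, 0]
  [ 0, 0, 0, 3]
x^2 + x - 12

The characteristic polynomial is χ_A(x) = (x - 3)^3*(x + 4), so the eigenvalues are known. The minimal polynomial is
  m_A(x) = Π_λ (x − λ)^{k_λ}
where k_λ is the size of the *largest* Jordan block for λ (equivalently, the smallest k with (A − λI)^k v = 0 for every generalised eigenvector v of λ).

  λ = -4: largest Jordan block has size 1, contributing (x + 4)
  λ = 3: largest Jordan block has size 1, contributing (x − 3)

So m_A(x) = (x - 3)*(x + 4) = x^2 + x - 12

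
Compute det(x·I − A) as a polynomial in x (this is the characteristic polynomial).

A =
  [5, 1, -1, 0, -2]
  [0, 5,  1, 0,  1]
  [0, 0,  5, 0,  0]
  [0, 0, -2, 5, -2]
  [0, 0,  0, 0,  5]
x^5 - 25*x^4 + 250*x^3 - 1250*x^2 + 3125*x - 3125

Expanding det(x·I − A) (e.g. by cofactor expansion or by noting that A is similar to its Jordan form J, which has the same characteristic polynomial as A) gives
  χ_A(x) = x^5 - 25*x^4 + 250*x^3 - 1250*x^2 + 3125*x - 3125
which factors as (x - 5)^5. The eigenvalues (with algebraic multiplicities) are λ = 5 with multiplicity 5.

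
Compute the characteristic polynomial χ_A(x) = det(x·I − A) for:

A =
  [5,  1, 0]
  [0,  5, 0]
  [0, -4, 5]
x^3 - 15*x^2 + 75*x - 125

Expanding det(x·I − A) (e.g. by cofactor expansion or by noting that A is similar to its Jordan form J, which has the same characteristic polynomial as A) gives
  χ_A(x) = x^3 - 15*x^2 + 75*x - 125
which factors as (x - 5)^3. The eigenvalues (with algebraic multiplicities) are λ = 5 with multiplicity 3.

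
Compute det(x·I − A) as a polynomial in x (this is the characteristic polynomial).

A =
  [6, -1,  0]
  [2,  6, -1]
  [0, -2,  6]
x^3 - 18*x^2 + 108*x - 216

Expanding det(x·I − A) (e.g. by cofactor expansion or by noting that A is similar to its Jordan form J, which has the same characteristic polynomial as A) gives
  χ_A(x) = x^3 - 18*x^2 + 108*x - 216
which factors as (x - 6)^3. The eigenvalues (with algebraic multiplicities) are λ = 6 with multiplicity 3.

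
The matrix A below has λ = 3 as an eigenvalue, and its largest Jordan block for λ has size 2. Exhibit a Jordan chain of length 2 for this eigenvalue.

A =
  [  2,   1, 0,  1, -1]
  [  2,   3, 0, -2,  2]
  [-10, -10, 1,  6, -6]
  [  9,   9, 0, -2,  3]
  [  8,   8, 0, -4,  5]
A Jordan chain for λ = 3 of length 2:
v_1 = (-2, 0, 4, -6, -4)ᵀ
v_2 = (3, -2, 2, 3, 0)ᵀ

Let N = A − (3)·I. We want v_2 with N^2 v_2 = 0 but N^1 v_2 ≠ 0; then v_{j-1} := N · v_j for j = 2, …, 2.

Pick v_2 = (3, -2, 2, 3, 0)ᵀ.
Then v_1 = N · v_2 = (-2, 0, 4, -6, -4)ᵀ.

Sanity check: (A − (3)·I) v_1 = (0, 0, 0, 0, 0)ᵀ = 0. ✓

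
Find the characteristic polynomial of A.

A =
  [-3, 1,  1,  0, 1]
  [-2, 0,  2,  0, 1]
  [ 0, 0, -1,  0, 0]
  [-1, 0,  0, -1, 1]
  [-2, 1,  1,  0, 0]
x^5 + 5*x^4 + 10*x^3 + 10*x^2 + 5*x + 1

Expanding det(x·I − A) (e.g. by cofactor expansion or by noting that A is similar to its Jordan form J, which has the same characteristic polynomial as A) gives
  χ_A(x) = x^5 + 5*x^4 + 10*x^3 + 10*x^2 + 5*x + 1
which factors as (x + 1)^5. The eigenvalues (with algebraic multiplicities) are λ = -1 with multiplicity 5.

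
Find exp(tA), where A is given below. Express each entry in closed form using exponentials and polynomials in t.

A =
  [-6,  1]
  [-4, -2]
e^{tA} =
  [-2*t*exp(-4*t) + exp(-4*t), t*exp(-4*t)]
  [-4*t*exp(-4*t), 2*t*exp(-4*t) + exp(-4*t)]

Strategy: write A = P · J · P⁻¹ where J is a Jordan canonical form, so e^{tA} = P · e^{tJ} · P⁻¹, and e^{tJ} can be computed block-by-block.

A has Jordan form
J =
  [-4,  1]
  [ 0, -4]
(up to reordering of blocks).

Per-block formulas:
  For a 2×2 Jordan block J_2(-4): exp(t · J_2(-4)) = e^(-4t)·(I + t·N), where N is the 2×2 nilpotent shift.

After assembling e^{tJ} and conjugating by P, we get:

e^{tA} =
  [-2*t*exp(-4*t) + exp(-4*t), t*exp(-4*t)]
  [-4*t*exp(-4*t), 2*t*exp(-4*t) + exp(-4*t)]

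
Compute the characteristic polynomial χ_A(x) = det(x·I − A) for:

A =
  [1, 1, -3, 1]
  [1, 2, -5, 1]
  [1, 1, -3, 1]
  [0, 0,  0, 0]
x^4

Expanding det(x·I − A) (e.g. by cofactor expansion or by noting that A is similar to its Jordan form J, which has the same characteristic polynomial as A) gives
  χ_A(x) = x^4
which factors as x^4. The eigenvalues (with algebraic multiplicities) are λ = 0 with multiplicity 4.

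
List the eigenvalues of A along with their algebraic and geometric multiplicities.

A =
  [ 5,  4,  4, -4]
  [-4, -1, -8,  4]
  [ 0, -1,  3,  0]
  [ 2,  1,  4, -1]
λ = 1: alg = 3, geom = 2; λ = 3: alg = 1, geom = 1

Step 1 — factor the characteristic polynomial to read off the algebraic multiplicities:
  χ_A(x) = (x - 3)*(x - 1)^3

Step 2 — compute geometric multiplicities via the rank-nullity identity g(λ) = n − rank(A − λI):
  rank(A − (1)·I) = 2, so dim ker(A − (1)·I) = n − 2 = 2
  rank(A − (3)·I) = 3, so dim ker(A − (3)·I) = n − 3 = 1

Summary:
  λ = 1: algebraic multiplicity = 3, geometric multiplicity = 2
  λ = 3: algebraic multiplicity = 1, geometric multiplicity = 1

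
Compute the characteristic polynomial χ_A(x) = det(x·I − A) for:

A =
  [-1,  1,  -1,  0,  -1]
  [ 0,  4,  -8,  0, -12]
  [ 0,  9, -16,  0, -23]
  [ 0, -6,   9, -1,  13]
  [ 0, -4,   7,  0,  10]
x^5 + 4*x^4 + 6*x^3 + 4*x^2 + x

Expanding det(x·I − A) (e.g. by cofactor expansion or by noting that A is similar to its Jordan form J, which has the same characteristic polynomial as A) gives
  χ_A(x) = x^5 + 4*x^4 + 6*x^3 + 4*x^2 + x
which factors as x*(x + 1)^4. The eigenvalues (with algebraic multiplicities) are λ = -1 with multiplicity 4, λ = 0 with multiplicity 1.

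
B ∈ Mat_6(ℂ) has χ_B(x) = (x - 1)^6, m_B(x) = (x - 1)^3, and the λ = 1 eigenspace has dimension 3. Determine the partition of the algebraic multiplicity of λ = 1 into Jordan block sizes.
Block sizes for λ = 1: [3, 2, 1]

Step 1 — from the characteristic polynomial, algebraic multiplicity of λ = 1 is 6. From dim ker(B − (1)·I) = 3, there are exactly 3 Jordan blocks for λ = 1.
Step 2 — from the minimal polynomial, the factor (x − 1)^3 tells us the largest block for λ = 1 has size 3.
Step 3 — with total size 6, 3 blocks, and largest block 3, the block sizes (in nonincreasing order) are [3, 2, 1].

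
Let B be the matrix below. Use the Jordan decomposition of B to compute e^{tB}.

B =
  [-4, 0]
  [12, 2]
e^{tB} =
  [exp(-4*t), 0]
  [2*exp(2*t) - 2*exp(-4*t), exp(2*t)]

Strategy: write B = P · J · P⁻¹ where J is a Jordan canonical form, so e^{tB} = P · e^{tJ} · P⁻¹, and e^{tJ} can be computed block-by-block.

B has Jordan form
J =
  [-4, 0]
  [ 0, 2]
(up to reordering of blocks).

Per-block formulas:
  For a 1×1 block at λ = 2: exp(t · [2]) = [e^(2t)].
  For a 1×1 block at λ = -4: exp(t · [-4]) = [e^(-4t)].

After assembling e^{tJ} and conjugating by P, we get:

e^{tB} =
  [exp(-4*t), 0]
  [2*exp(2*t) - 2*exp(-4*t), exp(2*t)]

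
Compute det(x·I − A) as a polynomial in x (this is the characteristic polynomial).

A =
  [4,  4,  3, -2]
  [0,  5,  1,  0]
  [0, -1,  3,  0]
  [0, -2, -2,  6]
x^4 - 18*x^3 + 120*x^2 - 352*x + 384

Expanding det(x·I − A) (e.g. by cofactor expansion or by noting that A is similar to its Jordan form J, which has the same characteristic polynomial as A) gives
  χ_A(x) = x^4 - 18*x^3 + 120*x^2 - 352*x + 384
which factors as (x - 6)*(x - 4)^3. The eigenvalues (with algebraic multiplicities) are λ = 4 with multiplicity 3, λ = 6 with multiplicity 1.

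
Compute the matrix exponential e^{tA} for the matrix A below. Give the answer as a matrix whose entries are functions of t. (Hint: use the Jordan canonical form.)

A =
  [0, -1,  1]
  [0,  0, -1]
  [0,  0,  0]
e^{tA} =
  [1, -t, t^2/2 + t]
  [0, 1, -t]
  [0, 0, 1]

Strategy: write A = P · J · P⁻¹ where J is a Jordan canonical form, so e^{tA} = P · e^{tJ} · P⁻¹, and e^{tJ} can be computed block-by-block.

A has Jordan form
J =
  [0, 1, 0]
  [0, 0, 1]
  [0, 0, 0]
(up to reordering of blocks).

Per-block formulas:
  For a 3×3 Jordan block J_3(0): exp(t · J_3(0)) = e^(0t)·(I + t·N + (t^2/2)·N^2), where N is the 3×3 nilpotent shift.

After assembling e^{tJ} and conjugating by P, we get:

e^{tA} =
  [1, -t, t^2/2 + t]
  [0, 1, -t]
  [0, 0, 1]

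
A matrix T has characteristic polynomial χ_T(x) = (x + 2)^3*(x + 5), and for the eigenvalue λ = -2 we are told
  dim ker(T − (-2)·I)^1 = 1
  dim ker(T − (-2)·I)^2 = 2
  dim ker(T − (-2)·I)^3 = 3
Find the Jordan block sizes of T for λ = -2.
Block sizes for λ = -2: [3]

From the dimensions of kernels of powers, the number of Jordan blocks of size at least j is d_j − d_{j−1} where d_j = dim ker(N^j) (with d_0 = 0). Computing the differences gives [1, 1, 1].
The number of blocks of size exactly k is (#blocks of size ≥ k) − (#blocks of size ≥ k + 1), so the partition is: 1 block(s) of size 3.
In nonincreasing order the block sizes are [3].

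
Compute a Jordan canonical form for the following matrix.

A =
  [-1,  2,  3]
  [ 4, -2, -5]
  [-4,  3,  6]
J_3(1)

The characteristic polynomial is
  det(x·I − A) = x^3 - 3*x^2 + 3*x - 1 = (x - 1)^3

Eigenvalues and multiplicities (the geometric multiplicity of λ is n − rank(A − λI), which equals the number of Jordan blocks for λ):
  λ = 1: algebraic multiplicity = 3, geometric multiplicity = 1

Determining the block sizes for each eigenvalue:
  λ = 1: one block (gm = 1), so the single block has size am = 3 → block sizes [3]

Assembling the blocks gives a Jordan form
J =
  [1, 1, 0]
  [0, 1, 1]
  [0, 0, 1]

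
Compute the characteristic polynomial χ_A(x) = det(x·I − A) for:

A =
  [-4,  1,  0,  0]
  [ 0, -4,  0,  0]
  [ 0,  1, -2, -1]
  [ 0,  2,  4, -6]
x^4 + 16*x^3 + 96*x^2 + 256*x + 256

Expanding det(x·I − A) (e.g. by cofactor expansion or by noting that A is similar to its Jordan form J, which has the same characteristic polynomial as A) gives
  χ_A(x) = x^4 + 16*x^3 + 96*x^2 + 256*x + 256
which factors as (x + 4)^4. The eigenvalues (with algebraic multiplicities) are λ = -4 with multiplicity 4.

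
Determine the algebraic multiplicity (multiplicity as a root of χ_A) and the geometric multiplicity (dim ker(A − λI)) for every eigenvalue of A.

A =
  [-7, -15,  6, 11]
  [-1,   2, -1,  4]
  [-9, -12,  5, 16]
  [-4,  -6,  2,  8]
λ = 2: alg = 4, geom = 2

Step 1 — factor the characteristic polynomial to read off the algebraic multiplicities:
  χ_A(x) = (x - 2)^4

Step 2 — compute geometric multiplicities via the rank-nullity identity g(λ) = n − rank(A − λI):
  rank(A − (2)·I) = 2, so dim ker(A − (2)·I) = n − 2 = 2

Summary:
  λ = 2: algebraic multiplicity = 4, geometric multiplicity = 2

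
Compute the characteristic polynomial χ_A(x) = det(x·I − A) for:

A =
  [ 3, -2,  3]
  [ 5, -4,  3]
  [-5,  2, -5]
x^3 + 6*x^2 + 12*x + 8

Expanding det(x·I − A) (e.g. by cofactor expansion or by noting that A is similar to its Jordan form J, which has the same characteristic polynomial as A) gives
  χ_A(x) = x^3 + 6*x^2 + 12*x + 8
which factors as (x + 2)^3. The eigenvalues (with algebraic multiplicities) are λ = -2 with multiplicity 3.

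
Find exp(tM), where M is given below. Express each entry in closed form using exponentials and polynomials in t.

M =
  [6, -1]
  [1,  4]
e^{tM} =
  [t*exp(5*t) + exp(5*t), -t*exp(5*t)]
  [t*exp(5*t), -t*exp(5*t) + exp(5*t)]

Strategy: write M = P · J · P⁻¹ where J is a Jordan canonical form, so e^{tM} = P · e^{tJ} · P⁻¹, and e^{tJ} can be computed block-by-block.

M has Jordan form
J =
  [5, 1]
  [0, 5]
(up to reordering of blocks).

Per-block formulas:
  For a 2×2 Jordan block J_2(5): exp(t · J_2(5)) = e^(5t)·(I + t·N), where N is the 2×2 nilpotent shift.

After assembling e^{tJ} and conjugating by P, we get:

e^{tM} =
  [t*exp(5*t) + exp(5*t), -t*exp(5*t)]
  [t*exp(5*t), -t*exp(5*t) + exp(5*t)]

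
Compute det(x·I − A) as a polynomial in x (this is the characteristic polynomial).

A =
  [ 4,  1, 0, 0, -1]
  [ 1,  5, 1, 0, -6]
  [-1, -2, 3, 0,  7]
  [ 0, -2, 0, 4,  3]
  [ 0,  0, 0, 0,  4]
x^5 - 20*x^4 + 160*x^3 - 640*x^2 + 1280*x - 1024

Expanding det(x·I − A) (e.g. by cofactor expansion or by noting that A is similar to its Jordan form J, which has the same characteristic polynomial as A) gives
  χ_A(x) = x^5 - 20*x^4 + 160*x^3 - 640*x^2 + 1280*x - 1024
which factors as (x - 4)^5. The eigenvalues (with algebraic multiplicities) are λ = 4 with multiplicity 5.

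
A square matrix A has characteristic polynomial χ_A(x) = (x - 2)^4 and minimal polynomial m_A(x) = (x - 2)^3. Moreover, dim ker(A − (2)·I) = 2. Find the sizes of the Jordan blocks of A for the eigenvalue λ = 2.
Block sizes for λ = 2: [3, 1]

Step 1 — from the characteristic polynomial, algebraic multiplicity of λ = 2 is 4. From dim ker(A − (2)·I) = 2, there are exactly 2 Jordan blocks for λ = 2.
Step 2 — from the minimal polynomial, the factor (x − 2)^3 tells us the largest block for λ = 2 has size 3.
Step 3 — with total size 4, 2 blocks, and largest block 3, the block sizes (in nonincreasing order) are [3, 1].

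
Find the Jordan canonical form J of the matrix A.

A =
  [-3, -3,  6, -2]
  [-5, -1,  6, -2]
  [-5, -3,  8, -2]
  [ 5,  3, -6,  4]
J_2(2) ⊕ J_1(2) ⊕ J_1(2)

The characteristic polynomial is
  det(x·I − A) = x^4 - 8*x^3 + 24*x^2 - 32*x + 16 = (x - 2)^4

Eigenvalues and multiplicities (the geometric multiplicity of λ is n − rank(A − λI), which equals the number of Jordan blocks for λ):
  λ = 2: algebraic multiplicity = 4, geometric multiplicity = 3

Determining the block sizes for each eigenvalue:
  λ = 2: 3 blocks summing to 4 forces exactly one block of size 2 and the rest size 1 → block sizes [2, 1, 1]

Assembling the blocks gives a Jordan form
J =
  [2, 1, 0, 0]
  [0, 2, 0, 0]
  [0, 0, 2, 0]
  [0, 0, 0, 2]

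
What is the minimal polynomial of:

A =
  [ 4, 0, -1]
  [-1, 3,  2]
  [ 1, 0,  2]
x^3 - 9*x^2 + 27*x - 27

The characteristic polynomial is χ_A(x) = (x - 3)^3, so the eigenvalues are known. The minimal polynomial is
  m_A(x) = Π_λ (x − λ)^{k_λ}
where k_λ is the size of the *largest* Jordan block for λ (equivalently, the smallest k with (A − λI)^k v = 0 for every generalised eigenvector v of λ).

  λ = 3: largest Jordan block has size 3, contributing (x − 3)^3

So m_A(x) = (x - 3)^3 = x^3 - 9*x^2 + 27*x - 27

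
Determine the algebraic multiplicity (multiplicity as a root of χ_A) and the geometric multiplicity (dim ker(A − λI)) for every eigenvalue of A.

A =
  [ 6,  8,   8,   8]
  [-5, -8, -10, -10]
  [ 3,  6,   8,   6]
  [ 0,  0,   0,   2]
λ = 2: alg = 4, geom = 3

Step 1 — factor the characteristic polynomial to read off the algebraic multiplicities:
  χ_A(x) = (x - 2)^4

Step 2 — compute geometric multiplicities via the rank-nullity identity g(λ) = n − rank(A − λI):
  rank(A − (2)·I) = 1, so dim ker(A − (2)·I) = n − 1 = 3

Summary:
  λ = 2: algebraic multiplicity = 4, geometric multiplicity = 3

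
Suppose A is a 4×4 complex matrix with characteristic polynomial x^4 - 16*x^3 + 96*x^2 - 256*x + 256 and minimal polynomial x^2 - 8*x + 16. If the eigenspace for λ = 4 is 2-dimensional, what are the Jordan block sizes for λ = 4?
Block sizes for λ = 4: [2, 2]

Step 1 — from the characteristic polynomial, algebraic multiplicity of λ = 4 is 4. From dim ker(A − (4)·I) = 2, there are exactly 2 Jordan blocks for λ = 4.
Step 2 — from the minimal polynomial, the factor (x − 4)^2 tells us the largest block for λ = 4 has size 2.
Step 3 — with total size 4, 2 blocks, and largest block 2, the block sizes (in nonincreasing order) are [2, 2].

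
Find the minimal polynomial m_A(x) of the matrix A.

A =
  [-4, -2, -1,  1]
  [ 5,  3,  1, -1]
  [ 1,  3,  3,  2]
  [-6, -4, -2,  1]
x^4 - 3*x^3 + x^2 + 3*x - 2

The characteristic polynomial is χ_A(x) = (x - 2)*(x - 1)^2*(x + 1), so the eigenvalues are known. The minimal polynomial is
  m_A(x) = Π_λ (x − λ)^{k_λ}
where k_λ is the size of the *largest* Jordan block for λ (equivalently, the smallest k with (A − λI)^k v = 0 for every generalised eigenvector v of λ).

  λ = -1: largest Jordan block has size 1, contributing (x + 1)
  λ = 1: largest Jordan block has size 2, contributing (x − 1)^2
  λ = 2: largest Jordan block has size 1, contributing (x − 2)

So m_A(x) = (x - 2)*(x - 1)^2*(x + 1) = x^4 - 3*x^3 + x^2 + 3*x - 2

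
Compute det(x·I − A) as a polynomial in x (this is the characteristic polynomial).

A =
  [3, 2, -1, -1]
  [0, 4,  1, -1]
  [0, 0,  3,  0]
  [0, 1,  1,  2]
x^4 - 12*x^3 + 54*x^2 - 108*x + 81

Expanding det(x·I − A) (e.g. by cofactor expansion or by noting that A is similar to its Jordan form J, which has the same characteristic polynomial as A) gives
  χ_A(x) = x^4 - 12*x^3 + 54*x^2 - 108*x + 81
which factors as (x - 3)^4. The eigenvalues (with algebraic multiplicities) are λ = 3 with multiplicity 4.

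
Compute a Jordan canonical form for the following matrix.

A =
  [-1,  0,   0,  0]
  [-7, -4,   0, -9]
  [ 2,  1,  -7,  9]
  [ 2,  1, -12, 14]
J_3(-1) ⊕ J_1(5)

The characteristic polynomial is
  det(x·I − A) = x^4 - 2*x^3 - 12*x^2 - 14*x - 5 = (x - 5)*(x + 1)^3

Eigenvalues and multiplicities (the geometric multiplicity of λ is n − rank(A − λI), which equals the number of Jordan blocks for λ):
  λ = -1: algebraic multiplicity = 3, geometric multiplicity = 1
  λ = 5: algebraic multiplicity = 1, geometric multiplicity = 1

Determining the block sizes for each eigenvalue:
  λ = -1: one block (gm = 1), so the single block has size am = 3 → block sizes [3]
  λ = 5: one block (gm = 1), so the single block has size am = 1 → block sizes [1]

Assembling the blocks gives a Jordan form
J =
  [-1,  1,  0, 0]
  [ 0, -1,  1, 0]
  [ 0,  0, -1, 0]
  [ 0,  0,  0, 5]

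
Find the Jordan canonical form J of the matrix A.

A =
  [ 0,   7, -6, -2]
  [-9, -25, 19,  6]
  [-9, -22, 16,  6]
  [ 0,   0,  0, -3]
J_3(-3) ⊕ J_1(-3)

The characteristic polynomial is
  det(x·I − A) = x^4 + 12*x^3 + 54*x^2 + 108*x + 81 = (x + 3)^4

Eigenvalues and multiplicities (the geometric multiplicity of λ is n − rank(A − λI), which equals the number of Jordan blocks for λ):
  λ = -3: algebraic multiplicity = 4, geometric multiplicity = 2

Determining the block sizes for each eigenvalue:
  λ = -3: with am = 4 and gm = 2, the partition is not yet determined (e.g. several partitions of 4 into 2 parts exist). Let N = A − (-3)·I. Computing rank(N^1) = 2, rank(N^2) = 1, rank(N^3) = 0; the number of blocks of size ≥ j is rank(N^{j−1}) − rank(N^j), giving [2, 1, 1]. So we have 1 block(s) of size 3, 1 block(s) of size 1 → block sizes [3, 1]

Assembling the blocks gives a Jordan form
J =
  [-3,  1,  0,  0]
  [ 0, -3,  1,  0]
  [ 0,  0, -3,  0]
  [ 0,  0,  0, -3]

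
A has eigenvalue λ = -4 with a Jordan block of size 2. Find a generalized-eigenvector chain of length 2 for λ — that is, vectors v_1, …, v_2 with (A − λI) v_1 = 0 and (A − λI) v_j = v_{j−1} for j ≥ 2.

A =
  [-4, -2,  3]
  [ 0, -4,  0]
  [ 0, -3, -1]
A Jordan chain for λ = -4 of length 2:
v_1 = (1, 0, 0)ᵀ
v_2 = (0, 1, 1)ᵀ

Let N = A − (-4)·I. We want v_2 with N^2 v_2 = 0 but N^1 v_2 ≠ 0; then v_{j-1} := N · v_j for j = 2, …, 2.

Pick v_2 = (0, 1, 1)ᵀ.
Then v_1 = N · v_2 = (1, 0, 0)ᵀ.

Sanity check: (A − (-4)·I) v_1 = (0, 0, 0)ᵀ = 0. ✓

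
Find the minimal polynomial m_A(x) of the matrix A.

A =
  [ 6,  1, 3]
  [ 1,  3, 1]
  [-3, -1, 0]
x^3 - 9*x^2 + 27*x - 27

The characteristic polynomial is χ_A(x) = (x - 3)^3, so the eigenvalues are known. The minimal polynomial is
  m_A(x) = Π_λ (x − λ)^{k_λ}
where k_λ is the size of the *largest* Jordan block for λ (equivalently, the smallest k with (A − λI)^k v = 0 for every generalised eigenvector v of λ).

  λ = 3: largest Jordan block has size 3, contributing (x − 3)^3

So m_A(x) = (x - 3)^3 = x^3 - 9*x^2 + 27*x - 27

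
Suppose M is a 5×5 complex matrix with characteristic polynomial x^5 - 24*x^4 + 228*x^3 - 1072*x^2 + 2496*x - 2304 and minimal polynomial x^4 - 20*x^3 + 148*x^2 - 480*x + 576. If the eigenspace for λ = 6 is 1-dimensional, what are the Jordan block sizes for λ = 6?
Block sizes for λ = 6: [2]

Step 1 — from the characteristic polynomial, algebraic multiplicity of λ = 6 is 2. From dim ker(M − (6)·I) = 1, there are exactly 1 Jordan blocks for λ = 6.
Step 2 — from the minimal polynomial, the factor (x − 6)^2 tells us the largest block for λ = 6 has size 2.
Step 3 — with total size 2, 1 blocks, and largest block 2, the block sizes (in nonincreasing order) are [2].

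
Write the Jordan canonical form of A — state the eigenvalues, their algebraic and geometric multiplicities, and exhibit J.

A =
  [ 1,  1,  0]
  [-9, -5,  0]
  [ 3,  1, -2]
J_2(-2) ⊕ J_1(-2)

The characteristic polynomial is
  det(x·I − A) = x^3 + 6*x^2 + 12*x + 8 = (x + 2)^3

Eigenvalues and multiplicities (the geometric multiplicity of λ is n − rank(A − λI), which equals the number of Jordan blocks for λ):
  λ = -2: algebraic multiplicity = 3, geometric multiplicity = 2

Determining the block sizes for each eigenvalue:
  λ = -2: 2 blocks summing to 3 forces exactly one block of size 2 and the rest size 1 → block sizes [2, 1]

Assembling the blocks gives a Jordan form
J =
  [-2,  1,  0]
  [ 0, -2,  0]
  [ 0,  0, -2]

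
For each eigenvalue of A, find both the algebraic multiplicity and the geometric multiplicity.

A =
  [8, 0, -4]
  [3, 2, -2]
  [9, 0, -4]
λ = 2: alg = 3, geom = 2

Step 1 — factor the characteristic polynomial to read off the algebraic multiplicities:
  χ_A(x) = (x - 2)^3

Step 2 — compute geometric multiplicities via the rank-nullity identity g(λ) = n − rank(A − λI):
  rank(A − (2)·I) = 1, so dim ker(A − (2)·I) = n − 1 = 2

Summary:
  λ = 2: algebraic multiplicity = 3, geometric multiplicity = 2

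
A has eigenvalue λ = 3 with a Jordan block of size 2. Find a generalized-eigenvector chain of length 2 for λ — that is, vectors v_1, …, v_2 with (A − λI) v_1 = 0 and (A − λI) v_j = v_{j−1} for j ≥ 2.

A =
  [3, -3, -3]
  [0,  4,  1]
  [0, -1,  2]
A Jordan chain for λ = 3 of length 2:
v_1 = (-3, 1, -1)ᵀ
v_2 = (0, 1, 0)ᵀ

Let N = A − (3)·I. We want v_2 with N^2 v_2 = 0 but N^1 v_2 ≠ 0; then v_{j-1} := N · v_j for j = 2, …, 2.

Pick v_2 = (0, 1, 0)ᵀ.
Then v_1 = N · v_2 = (-3, 1, -1)ᵀ.

Sanity check: (A − (3)·I) v_1 = (0, 0, 0)ᵀ = 0. ✓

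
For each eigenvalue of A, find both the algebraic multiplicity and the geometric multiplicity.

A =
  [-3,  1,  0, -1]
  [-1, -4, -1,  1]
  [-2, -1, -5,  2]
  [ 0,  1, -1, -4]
λ = -4: alg = 4, geom = 2

Step 1 — factor the characteristic polynomial to read off the algebraic multiplicities:
  χ_A(x) = (x + 4)^4

Step 2 — compute geometric multiplicities via the rank-nullity identity g(λ) = n − rank(A − λI):
  rank(A − (-4)·I) = 2, so dim ker(A − (-4)·I) = n − 2 = 2

Summary:
  λ = -4: algebraic multiplicity = 4, geometric multiplicity = 2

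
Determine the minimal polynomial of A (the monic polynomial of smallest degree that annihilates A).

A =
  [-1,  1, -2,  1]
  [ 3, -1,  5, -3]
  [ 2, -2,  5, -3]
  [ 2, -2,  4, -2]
x^4 - x^3

The characteristic polynomial is χ_A(x) = x^3*(x - 1), so the eigenvalues are known. The minimal polynomial is
  m_A(x) = Π_λ (x − λ)^{k_λ}
where k_λ is the size of the *largest* Jordan block for λ (equivalently, the smallest k with (A − λI)^k v = 0 for every generalised eigenvector v of λ).

  λ = 0: largest Jordan block has size 3, contributing (x − 0)^3
  λ = 1: largest Jordan block has size 1, contributing (x − 1)

So m_A(x) = x^3*(x - 1) = x^4 - x^3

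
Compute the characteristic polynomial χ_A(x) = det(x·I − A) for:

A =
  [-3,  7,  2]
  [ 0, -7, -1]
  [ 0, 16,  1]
x^3 + 9*x^2 + 27*x + 27

Expanding det(x·I − A) (e.g. by cofactor expansion or by noting that A is similar to its Jordan form J, which has the same characteristic polynomial as A) gives
  χ_A(x) = x^3 + 9*x^2 + 27*x + 27
which factors as (x + 3)^3. The eigenvalues (with algebraic multiplicities) are λ = -3 with multiplicity 3.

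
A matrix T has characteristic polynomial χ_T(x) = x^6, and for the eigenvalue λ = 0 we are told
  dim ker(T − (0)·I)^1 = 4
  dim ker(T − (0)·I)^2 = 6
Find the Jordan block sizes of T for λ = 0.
Block sizes for λ = 0: [2, 2, 1, 1]

From the dimensions of kernels of powers, the number of Jordan blocks of size at least j is d_j − d_{j−1} where d_j = dim ker(N^j) (with d_0 = 0). Computing the differences gives [4, 2].
The number of blocks of size exactly k is (#blocks of size ≥ k) − (#blocks of size ≥ k + 1), so the partition is: 2 block(s) of size 1, 2 block(s) of size 2.
In nonincreasing order the block sizes are [2, 2, 1, 1].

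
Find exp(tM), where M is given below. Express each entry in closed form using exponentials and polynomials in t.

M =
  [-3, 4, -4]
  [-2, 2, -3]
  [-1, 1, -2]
e^{tM} =
  [-2*t*exp(-t) + exp(-t), 4*t*exp(-t), -4*t*exp(-t)]
  [t^2*exp(-t)/2 - 2*t*exp(-t), -t^2*exp(-t) + 3*t*exp(-t) + exp(-t), t^2*exp(-t) - 3*t*exp(-t)]
  [t^2*exp(-t)/2 - t*exp(-t), -t^2*exp(-t) + t*exp(-t), t^2*exp(-t) - t*exp(-t) + exp(-t)]

Strategy: write M = P · J · P⁻¹ where J is a Jordan canonical form, so e^{tM} = P · e^{tJ} · P⁻¹, and e^{tJ} can be computed block-by-block.

M has Jordan form
J =
  [-1,  1,  0]
  [ 0, -1,  1]
  [ 0,  0, -1]
(up to reordering of blocks).

Per-block formulas:
  For a 3×3 Jordan block J_3(-1): exp(t · J_3(-1)) = e^(-1t)·(I + t·N + (t^2/2)·N^2), where N is the 3×3 nilpotent shift.

After assembling e^{tJ} and conjugating by P, we get:

e^{tM} =
  [-2*t*exp(-t) + exp(-t), 4*t*exp(-t), -4*t*exp(-t)]
  [t^2*exp(-t)/2 - 2*t*exp(-t), -t^2*exp(-t) + 3*t*exp(-t) + exp(-t), t^2*exp(-t) - 3*t*exp(-t)]
  [t^2*exp(-t)/2 - t*exp(-t), -t^2*exp(-t) + t*exp(-t), t^2*exp(-t) - t*exp(-t) + exp(-t)]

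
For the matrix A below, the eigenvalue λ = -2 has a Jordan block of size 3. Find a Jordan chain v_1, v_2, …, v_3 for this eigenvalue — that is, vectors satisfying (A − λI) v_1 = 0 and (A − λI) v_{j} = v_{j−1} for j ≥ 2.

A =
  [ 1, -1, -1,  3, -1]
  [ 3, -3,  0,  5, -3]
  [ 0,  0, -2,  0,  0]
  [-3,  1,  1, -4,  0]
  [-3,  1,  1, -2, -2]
A Jordan chain for λ = -2 of length 3:
v_1 = (-1, -1, 0, 1, 1)ᵀ
v_2 = (-1, 0, 0, 1, 1)ᵀ
v_3 = (0, 0, 1, 0, 0)ᵀ

Let N = A − (-2)·I. We want v_3 with N^3 v_3 = 0 but N^2 v_3 ≠ 0; then v_{j-1} := N · v_j for j = 3, …, 2.

Pick v_3 = (0, 0, 1, 0, 0)ᵀ.
Then v_2 = N · v_3 = (-1, 0, 0, 1, 1)ᵀ.
Then v_1 = N · v_2 = (-1, -1, 0, 1, 1)ᵀ.

Sanity check: (A − (-2)·I) v_1 = (0, 0, 0, 0, 0)ᵀ = 0. ✓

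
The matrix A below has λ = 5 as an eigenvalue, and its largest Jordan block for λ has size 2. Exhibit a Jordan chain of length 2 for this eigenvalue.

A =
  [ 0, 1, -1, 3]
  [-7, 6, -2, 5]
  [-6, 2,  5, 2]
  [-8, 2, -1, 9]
A Jordan chain for λ = 5 of length 2:
v_1 = (-5, -7, -6, -8)ᵀ
v_2 = (1, 0, 0, 0)ᵀ

Let N = A − (5)·I. We want v_2 with N^2 v_2 = 0 but N^1 v_2 ≠ 0; then v_{j-1} := N · v_j for j = 2, …, 2.

Pick v_2 = (1, 0, 0, 0)ᵀ.
Then v_1 = N · v_2 = (-5, -7, -6, -8)ᵀ.

Sanity check: (A − (5)·I) v_1 = (0, 0, 0, 0)ᵀ = 0. ✓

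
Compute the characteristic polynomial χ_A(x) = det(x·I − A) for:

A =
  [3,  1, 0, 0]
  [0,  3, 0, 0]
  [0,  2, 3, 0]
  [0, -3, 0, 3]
x^4 - 12*x^3 + 54*x^2 - 108*x + 81

Expanding det(x·I − A) (e.g. by cofactor expansion or by noting that A is similar to its Jordan form J, which has the same characteristic polynomial as A) gives
  χ_A(x) = x^4 - 12*x^3 + 54*x^2 - 108*x + 81
which factors as (x - 3)^4. The eigenvalues (with algebraic multiplicities) are λ = 3 with multiplicity 4.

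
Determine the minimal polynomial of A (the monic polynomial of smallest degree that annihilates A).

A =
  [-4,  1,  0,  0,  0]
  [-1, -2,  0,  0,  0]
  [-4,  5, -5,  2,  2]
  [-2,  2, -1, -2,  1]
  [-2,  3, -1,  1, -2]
x^3 + 9*x^2 + 27*x + 27

The characteristic polynomial is χ_A(x) = (x + 3)^5, so the eigenvalues are known. The minimal polynomial is
  m_A(x) = Π_λ (x − λ)^{k_λ}
where k_λ is the size of the *largest* Jordan block for λ (equivalently, the smallest k with (A − λI)^k v = 0 for every generalised eigenvector v of λ).

  λ = -3: largest Jordan block has size 3, contributing (x + 3)^3

So m_A(x) = (x + 3)^3 = x^3 + 9*x^2 + 27*x + 27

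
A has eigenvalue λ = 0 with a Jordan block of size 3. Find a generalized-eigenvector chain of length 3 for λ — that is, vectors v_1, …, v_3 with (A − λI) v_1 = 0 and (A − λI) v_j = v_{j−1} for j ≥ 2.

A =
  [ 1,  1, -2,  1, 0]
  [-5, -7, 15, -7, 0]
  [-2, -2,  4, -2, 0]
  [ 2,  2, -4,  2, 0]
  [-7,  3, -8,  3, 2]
A Jordan chain for λ = 0 of length 3:
v_1 = (-3, 21, 6, -6, -9)ᵀ
v_2 = (11, -80, -22, 22, 33)ᵀ
v_3 = (1, 0, -5, 0, 0)ᵀ

Let N = A − (0)·I. We want v_3 with N^3 v_3 = 0 but N^2 v_3 ≠ 0; then v_{j-1} := N · v_j for j = 3, …, 2.

Pick v_3 = (1, 0, -5, 0, 0)ᵀ.
Then v_2 = N · v_3 = (11, -80, -22, 22, 33)ᵀ.
Then v_1 = N · v_2 = (-3, 21, 6, -6, -9)ᵀ.

Sanity check: (A − (0)·I) v_1 = (0, 0, 0, 0, 0)ᵀ = 0. ✓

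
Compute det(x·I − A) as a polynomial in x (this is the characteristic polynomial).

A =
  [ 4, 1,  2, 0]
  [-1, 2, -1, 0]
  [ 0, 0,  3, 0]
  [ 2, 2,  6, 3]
x^4 - 12*x^3 + 54*x^2 - 108*x + 81

Expanding det(x·I − A) (e.g. by cofactor expansion or by noting that A is similar to its Jordan form J, which has the same characteristic polynomial as A) gives
  χ_A(x) = x^4 - 12*x^3 + 54*x^2 - 108*x + 81
which factors as (x - 3)^4. The eigenvalues (with algebraic multiplicities) are λ = 3 with multiplicity 4.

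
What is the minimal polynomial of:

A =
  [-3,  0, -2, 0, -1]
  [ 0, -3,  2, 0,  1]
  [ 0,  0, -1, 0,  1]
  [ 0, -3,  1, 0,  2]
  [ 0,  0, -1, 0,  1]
x^3 + 3*x^2

The characteristic polynomial is χ_A(x) = x^3*(x + 3)^2, so the eigenvalues are known. The minimal polynomial is
  m_A(x) = Π_λ (x − λ)^{k_λ}
where k_λ is the size of the *largest* Jordan block for λ (equivalently, the smallest k with (A − λI)^k v = 0 for every generalised eigenvector v of λ).

  λ = -3: largest Jordan block has size 1, contributing (x + 3)
  λ = 0: largest Jordan block has size 2, contributing (x − 0)^2

So m_A(x) = x^2*(x + 3) = x^3 + 3*x^2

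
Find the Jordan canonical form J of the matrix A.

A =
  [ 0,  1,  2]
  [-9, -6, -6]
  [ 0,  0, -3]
J_2(-3) ⊕ J_1(-3)

The characteristic polynomial is
  det(x·I − A) = x^3 + 9*x^2 + 27*x + 27 = (x + 3)^3

Eigenvalues and multiplicities (the geometric multiplicity of λ is n − rank(A − λI), which equals the number of Jordan blocks for λ):
  λ = -3: algebraic multiplicity = 3, geometric multiplicity = 2

Determining the block sizes for each eigenvalue:
  λ = -3: 2 blocks summing to 3 forces exactly one block of size 2 and the rest size 1 → block sizes [2, 1]

Assembling the blocks gives a Jordan form
J =
  [-3,  1,  0]
  [ 0, -3,  0]
  [ 0,  0, -3]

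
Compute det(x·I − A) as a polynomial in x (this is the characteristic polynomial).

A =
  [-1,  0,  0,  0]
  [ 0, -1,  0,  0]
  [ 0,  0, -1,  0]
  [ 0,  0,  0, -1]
x^4 + 4*x^3 + 6*x^2 + 4*x + 1

Expanding det(x·I − A) (e.g. by cofactor expansion or by noting that A is similar to its Jordan form J, which has the same characteristic polynomial as A) gives
  χ_A(x) = x^4 + 4*x^3 + 6*x^2 + 4*x + 1
which factors as (x + 1)^4. The eigenvalues (with algebraic multiplicities) are λ = -1 with multiplicity 4.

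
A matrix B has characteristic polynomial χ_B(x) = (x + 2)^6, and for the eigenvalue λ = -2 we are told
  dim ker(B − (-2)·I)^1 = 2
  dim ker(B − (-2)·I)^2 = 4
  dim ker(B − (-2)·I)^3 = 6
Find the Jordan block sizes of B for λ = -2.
Block sizes for λ = -2: [3, 3]

From the dimensions of kernels of powers, the number of Jordan blocks of size at least j is d_j − d_{j−1} where d_j = dim ker(N^j) (with d_0 = 0). Computing the differences gives [2, 2, 2].
The number of blocks of size exactly k is (#blocks of size ≥ k) − (#blocks of size ≥ k + 1), so the partition is: 2 block(s) of size 3.
In nonincreasing order the block sizes are [3, 3].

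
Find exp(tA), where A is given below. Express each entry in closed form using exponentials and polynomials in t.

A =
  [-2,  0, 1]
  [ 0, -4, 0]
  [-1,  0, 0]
e^{tA} =
  [-t*exp(-t) + exp(-t), 0, t*exp(-t)]
  [0, exp(-4*t), 0]
  [-t*exp(-t), 0, t*exp(-t) + exp(-t)]

Strategy: write A = P · J · P⁻¹ where J is a Jordan canonical form, so e^{tA} = P · e^{tJ} · P⁻¹, and e^{tJ} can be computed block-by-block.

A has Jordan form
J =
  [-4,  0,  0]
  [ 0, -1,  1]
  [ 0,  0, -1]
(up to reordering of blocks).

Per-block formulas:
  For a 1×1 block at λ = -4: exp(t · [-4]) = [e^(-4t)].
  For a 2×2 Jordan block J_2(-1): exp(t · J_2(-1)) = e^(-1t)·(I + t·N), where N is the 2×2 nilpotent shift.

After assembling e^{tJ} and conjugating by P, we get:

e^{tA} =
  [-t*exp(-t) + exp(-t), 0, t*exp(-t)]
  [0, exp(-4*t), 0]
  [-t*exp(-t), 0, t*exp(-t) + exp(-t)]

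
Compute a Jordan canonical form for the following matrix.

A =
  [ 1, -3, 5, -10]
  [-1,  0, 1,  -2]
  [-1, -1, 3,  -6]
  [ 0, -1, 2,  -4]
J_3(0) ⊕ J_1(0)

The characteristic polynomial is
  det(x·I − A) = x^4

Eigenvalues and multiplicities (the geometric multiplicity of λ is n − rank(A − λI), which equals the number of Jordan blocks for λ):
  λ = 0: algebraic multiplicity = 4, geometric multiplicity = 2

Determining the block sizes for each eigenvalue:
  λ = 0: with am = 4 and gm = 2, the partition is not yet determined (e.g. several partitions of 4 into 2 parts exist). Let N = A − (0)·I. Computing rank(N^1) = 2, rank(N^2) = 1, rank(N^3) = 0; the number of blocks of size ≥ j is rank(N^{j−1}) − rank(N^j), giving [2, 1, 1]. So we have 1 block(s) of size 3, 1 block(s) of size 1 → block sizes [3, 1]

Assembling the blocks gives a Jordan form
J =
  [0, 1, 0, 0]
  [0, 0, 1, 0]
  [0, 0, 0, 0]
  [0, 0, 0, 0]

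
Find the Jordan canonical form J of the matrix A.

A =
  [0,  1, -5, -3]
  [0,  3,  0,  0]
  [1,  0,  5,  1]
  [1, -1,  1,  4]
J_3(3) ⊕ J_1(3)

The characteristic polynomial is
  det(x·I − A) = x^4 - 12*x^3 + 54*x^2 - 108*x + 81 = (x - 3)^4

Eigenvalues and multiplicities (the geometric multiplicity of λ is n − rank(A − λI), which equals the number of Jordan blocks for λ):
  λ = 3: algebraic multiplicity = 4, geometric multiplicity = 2

Determining the block sizes for each eigenvalue:
  λ = 3: with am = 4 and gm = 2, the partition is not yet determined (e.g. several partitions of 4 into 2 parts exist). Let N = A − (3)·I. Computing rank(N^1) = 2, rank(N^2) = 1, rank(N^3) = 0; the number of blocks of size ≥ j is rank(N^{j−1}) − rank(N^j), giving [2, 1, 1]. So we have 1 block(s) of size 3, 1 block(s) of size 1 → block sizes [3, 1]

Assembling the blocks gives a Jordan form
J =
  [3, 1, 0, 0]
  [0, 3, 1, 0]
  [0, 0, 3, 0]
  [0, 0, 0, 3]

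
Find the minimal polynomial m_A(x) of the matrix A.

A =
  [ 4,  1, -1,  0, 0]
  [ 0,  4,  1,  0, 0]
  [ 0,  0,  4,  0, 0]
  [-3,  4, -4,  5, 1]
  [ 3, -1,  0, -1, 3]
x^3 - 12*x^2 + 48*x - 64

The characteristic polynomial is χ_A(x) = (x - 4)^5, so the eigenvalues are known. The minimal polynomial is
  m_A(x) = Π_λ (x − λ)^{k_λ}
where k_λ is the size of the *largest* Jordan block for λ (equivalently, the smallest k with (A − λI)^k v = 0 for every generalised eigenvector v of λ).

  λ = 4: largest Jordan block has size 3, contributing (x − 4)^3

So m_A(x) = (x - 4)^3 = x^3 - 12*x^2 + 48*x - 64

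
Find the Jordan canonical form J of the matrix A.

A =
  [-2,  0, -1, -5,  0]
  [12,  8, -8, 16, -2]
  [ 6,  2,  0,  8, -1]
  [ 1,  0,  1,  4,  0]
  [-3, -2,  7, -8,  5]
J_1(-1) ⊕ J_3(4) ⊕ J_1(4)

The characteristic polynomial is
  det(x·I − A) = x^5 - 15*x^4 + 80*x^3 - 160*x^2 + 256 = (x - 4)^4*(x + 1)

Eigenvalues and multiplicities (the geometric multiplicity of λ is n − rank(A − λI), which equals the number of Jordan blocks for λ):
  λ = -1: algebraic multiplicity = 1, geometric multiplicity = 1
  λ = 4: algebraic multiplicity = 4, geometric multiplicity = 2

Determining the block sizes for each eigenvalue:
  λ = -1: one block (gm = 1), so the single block has size am = 1 → block sizes [1]
  λ = 4: with am = 4 and gm = 2, the partition is not yet determined (e.g. several partitions of 4 into 2 parts exist). Let N = A − (4)·I. Computing rank(N^1) = 3, rank(N^2) = 2, rank(N^3) = 1; the number of blocks of size ≥ j is rank(N^{j−1}) − rank(N^j), giving [2, 1, 1]. So we have 1 block(s) of size 3, 1 block(s) of size 1 → block sizes [3, 1]

Assembling the blocks gives a Jordan form
J =
  [-1, 0, 0, 0, 0]
  [ 0, 4, 1, 0, 0]
  [ 0, 0, 4, 1, 0]
  [ 0, 0, 0, 4, 0]
  [ 0, 0, 0, 0, 4]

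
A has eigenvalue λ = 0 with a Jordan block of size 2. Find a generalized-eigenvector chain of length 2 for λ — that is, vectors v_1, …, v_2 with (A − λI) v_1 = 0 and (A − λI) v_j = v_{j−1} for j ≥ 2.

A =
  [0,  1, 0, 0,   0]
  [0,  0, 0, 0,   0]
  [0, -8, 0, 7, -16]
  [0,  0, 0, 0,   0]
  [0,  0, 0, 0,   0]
A Jordan chain for λ = 0 of length 2:
v_1 = (1, 0, -8, 0, 0)ᵀ
v_2 = (0, 1, 0, 0, 0)ᵀ

Let N = A − (0)·I. We want v_2 with N^2 v_2 = 0 but N^1 v_2 ≠ 0; then v_{j-1} := N · v_j for j = 2, …, 2.

Pick v_2 = (0, 1, 0, 0, 0)ᵀ.
Then v_1 = N · v_2 = (1, 0, -8, 0, 0)ᵀ.

Sanity check: (A − (0)·I) v_1 = (0, 0, 0, 0, 0)ᵀ = 0. ✓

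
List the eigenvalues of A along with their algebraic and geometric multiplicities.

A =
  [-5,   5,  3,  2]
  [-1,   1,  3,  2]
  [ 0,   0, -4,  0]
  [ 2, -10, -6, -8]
λ = -4: alg = 4, geom = 3

Step 1 — factor the characteristic polynomial to read off the algebraic multiplicities:
  χ_A(x) = (x + 4)^4

Step 2 — compute geometric multiplicities via the rank-nullity identity g(λ) = n − rank(A − λI):
  rank(A − (-4)·I) = 1, so dim ker(A − (-4)·I) = n − 1 = 3

Summary:
  λ = -4: algebraic multiplicity = 4, geometric multiplicity = 3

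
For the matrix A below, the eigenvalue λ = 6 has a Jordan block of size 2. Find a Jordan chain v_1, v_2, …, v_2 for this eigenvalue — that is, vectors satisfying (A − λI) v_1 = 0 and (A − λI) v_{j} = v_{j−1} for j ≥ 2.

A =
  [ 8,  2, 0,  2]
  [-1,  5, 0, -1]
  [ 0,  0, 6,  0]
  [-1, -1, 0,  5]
A Jordan chain for λ = 6 of length 2:
v_1 = (2, -1, 0, -1)ᵀ
v_2 = (1, 0, 0, 0)ᵀ

Let N = A − (6)·I. We want v_2 with N^2 v_2 = 0 but N^1 v_2 ≠ 0; then v_{j-1} := N · v_j for j = 2, …, 2.

Pick v_2 = (1, 0, 0, 0)ᵀ.
Then v_1 = N · v_2 = (2, -1, 0, -1)ᵀ.

Sanity check: (A − (6)·I) v_1 = (0, 0, 0, 0)ᵀ = 0. ✓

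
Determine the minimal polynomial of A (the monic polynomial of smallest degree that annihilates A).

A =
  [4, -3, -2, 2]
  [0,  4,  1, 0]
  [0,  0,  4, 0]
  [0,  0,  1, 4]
x^3 - 12*x^2 + 48*x - 64

The characteristic polynomial is χ_A(x) = (x - 4)^4, so the eigenvalues are known. The minimal polynomial is
  m_A(x) = Π_λ (x − λ)^{k_λ}
where k_λ is the size of the *largest* Jordan block for λ (equivalently, the smallest k with (A − λI)^k v = 0 for every generalised eigenvector v of λ).

  λ = 4: largest Jordan block has size 3, contributing (x − 4)^3

So m_A(x) = (x - 4)^3 = x^3 - 12*x^2 + 48*x - 64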